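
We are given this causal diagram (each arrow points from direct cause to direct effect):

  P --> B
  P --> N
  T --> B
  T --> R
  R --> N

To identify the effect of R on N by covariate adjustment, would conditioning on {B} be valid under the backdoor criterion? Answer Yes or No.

No

Backdoor paths from R to N (paths whose first edge points into R):
  P1: R <- T -> B <- P -> N
Condition 1 (no descendant of R in the set): holds — descendants of R are {N}; none are in {B}.
Condition 2 (every backdoor path blocked by {B}):
  P1: open — collider(s) B are conditioned on (or have a conditioned descendant) and no non-collider on the path is in the set.
{B} does not satisfy the backdoor criterion.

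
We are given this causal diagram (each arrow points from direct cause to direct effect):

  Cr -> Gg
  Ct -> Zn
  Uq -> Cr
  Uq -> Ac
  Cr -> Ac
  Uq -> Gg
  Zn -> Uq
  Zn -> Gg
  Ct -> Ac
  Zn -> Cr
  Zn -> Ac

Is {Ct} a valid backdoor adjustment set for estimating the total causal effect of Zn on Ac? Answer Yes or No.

Backdoor paths from Zn to Ac (paths whose first edge points into Zn):
  P1: Zn <- Ct -> Ac
Condition 1 (no descendant of Zn in the set): holds — descendants of Zn are {Ac, Cr, Gg, Uq}; none are in {Ct}.
Condition 2 (every backdoor path blocked by {Ct}):
  P1: blocked at fork node Ct ∈ conditioning set.
{Ct} satisfies the backdoor criterion.

Yes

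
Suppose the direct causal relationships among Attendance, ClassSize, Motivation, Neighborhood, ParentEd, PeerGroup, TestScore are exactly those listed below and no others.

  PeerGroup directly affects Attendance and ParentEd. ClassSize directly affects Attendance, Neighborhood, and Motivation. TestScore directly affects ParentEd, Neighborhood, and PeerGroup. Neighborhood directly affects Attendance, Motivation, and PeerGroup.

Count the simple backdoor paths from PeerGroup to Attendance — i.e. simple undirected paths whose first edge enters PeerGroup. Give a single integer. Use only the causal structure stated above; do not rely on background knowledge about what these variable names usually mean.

6

A backdoor path from PeerGroup to Attendance is any simple undirected path whose first edge points into PeerGroup (i.e. leaves PeerGroup via a parent).
Parents of PeerGroup: {Neighborhood, TestScore}.
Enumerating:
  P1: PeerGroup <- TestScore -> Neighborhood <- ClassSize -> Attendance
  P2: PeerGroup <- TestScore -> Neighborhood -> Attendance
  P3: PeerGroup <- TestScore -> Neighborhood -> Motivation <- ClassSize -> Attendance
  P4: PeerGroup <- Neighborhood <- ClassSize -> Attendance
  P5: PeerGroup <- Neighborhood -> Attendance
  P6: PeerGroup <- Neighborhood -> Motivation <- ClassSize -> Attendance
That exhausts the simple backdoor paths. Count: 6.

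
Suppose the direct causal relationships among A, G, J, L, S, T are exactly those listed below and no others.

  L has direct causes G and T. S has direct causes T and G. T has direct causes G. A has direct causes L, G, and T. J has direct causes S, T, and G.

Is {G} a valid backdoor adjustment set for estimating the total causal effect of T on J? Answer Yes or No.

Yes

Backdoor paths from T to J (paths whose first edge points into T):
  P1: T <- G -> S -> J
  P2: T <- G -> J
Condition 1 (no descendant of T in the set): holds — descendants of T are {A, J, L, S}; none are in {G}.
Condition 2 (every backdoor path blocked by {G}):
  P1: blocked at fork node G ∈ conditioning set.
  P2: blocked at fork node G ∈ conditioning set.
{G} satisfies the backdoor criterion.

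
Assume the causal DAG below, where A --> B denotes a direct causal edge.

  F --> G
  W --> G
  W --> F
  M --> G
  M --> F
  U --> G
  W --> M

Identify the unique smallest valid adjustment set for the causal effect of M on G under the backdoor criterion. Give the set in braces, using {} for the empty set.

Variables eligible for adjustment (non-descendants of M, excluding M and G): {U, W}.
Backdoor paths from M to G:
  P1: M <- W -> F -> G
  P2: M <- W -> G
The empty set is not sufficient: P1 (M <- W -> F -> G) has no collider blocking it and no conditioned non-collider, so it is open.
Try {W}:
  P1: blocked at fork node W ∈ conditioning set.
  P2: blocked at fork node W ∈ conditioning set.
{W} contains no descendant of M and blocks every backdoor path.
No other singleton works — e.g. {U} leaves P1 open — so {W} is the unique smallest valid adjustment set.

{W}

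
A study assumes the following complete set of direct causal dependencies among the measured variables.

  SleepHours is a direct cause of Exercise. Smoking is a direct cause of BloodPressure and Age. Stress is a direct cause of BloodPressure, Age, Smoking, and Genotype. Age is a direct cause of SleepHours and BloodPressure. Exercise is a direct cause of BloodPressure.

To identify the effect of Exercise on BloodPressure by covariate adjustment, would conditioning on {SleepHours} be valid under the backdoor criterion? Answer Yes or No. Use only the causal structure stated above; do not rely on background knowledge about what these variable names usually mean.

Backdoor paths from Exercise to BloodPressure (paths whose first edge points into Exercise):
  P1: Exercise <- SleepHours <- Age <- Stress -> Smoking -> BloodPressure
  P2: Exercise <- SleepHours <- Age <- Stress -> BloodPressure
  P3: Exercise <- SleepHours <- Age <- Smoking <- Stress -> BloodPressure
  P4: Exercise <- SleepHours <- Age <- Smoking -> BloodPressure
  P5: Exercise <- SleepHours <- Age -> BloodPressure
Condition 1 (no descendant of Exercise in the set): holds — descendants of Exercise are {BloodPressure}; none are in {SleepHours}.
Condition 2 (every backdoor path blocked by {SleepHours}):
  P1: blocked at chain node SleepHours ∈ conditioning set.
  P2: blocked at chain node SleepHours ∈ conditioning set.
  P3: blocked at chain node SleepHours ∈ conditioning set.
  P4: blocked at chain node SleepHours ∈ conditioning set.
  P5: blocked at chain node SleepHours ∈ conditioning set.
{SleepHours} satisfies the backdoor criterion.

Yes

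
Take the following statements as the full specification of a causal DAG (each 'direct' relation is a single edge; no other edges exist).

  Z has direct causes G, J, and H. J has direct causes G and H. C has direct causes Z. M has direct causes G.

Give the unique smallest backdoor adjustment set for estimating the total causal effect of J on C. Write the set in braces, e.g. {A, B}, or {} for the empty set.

{G, H}

Variables eligible for adjustment (non-descendants of J, excluding J and C): {G, H, M}.
Backdoor paths from J to C:
  P1: J <- G -> Z -> C
  P2: J <- H -> Z -> C
The empty set is not sufficient: P1 (J <- G -> Z -> C) has no collider blocking it and no conditioned non-collider, so it is open.
Try {G, H}:
  P1: blocked at fork node G ∈ conditioning set.
  P2: blocked at fork node H ∈ conditioning set.
{G, H} contains no descendant of J and blocks every backdoor path.
Every element of {G, H} is needed (dropping G leaves P1 open; dropping H leaves P2 open), so no proper subset is valid.
Among all size-2 subsets of the eligible variables, only {G, H} blocks every backdoor path, so it is the unique smallest valid adjustment set.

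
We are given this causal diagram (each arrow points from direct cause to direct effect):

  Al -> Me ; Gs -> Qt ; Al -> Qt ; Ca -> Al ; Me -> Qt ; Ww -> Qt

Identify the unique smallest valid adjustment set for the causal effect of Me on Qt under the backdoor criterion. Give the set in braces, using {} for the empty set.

{Al}

Variables eligible for adjustment (non-descendants of Me, excluding Me and Qt): {Al, Ca, Gs, Ww}.
Backdoor paths from Me to Qt:
  P1: Me <- Al -> Qt
The empty set is not sufficient: P1 (Me <- Al -> Qt) has no collider blocking it and no conditioned non-collider, so it is open.
Try {Al}:
  P1: blocked at fork node Al ∈ conditioning set.
{Al} contains no descendant of Me and blocks every backdoor path.
No other singleton works — e.g. {Ca} leaves P1 open — so {Al} is the unique smallest valid adjustment set.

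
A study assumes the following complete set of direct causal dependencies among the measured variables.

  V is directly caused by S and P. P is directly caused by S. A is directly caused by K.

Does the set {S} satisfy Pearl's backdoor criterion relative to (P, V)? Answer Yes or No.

Backdoor paths from P to V (paths whose first edge points into P):
  P1: P <- S -> V
Condition 1 (no descendant of P in the set): holds — descendants of P are {V}; none are in {S}.
Condition 2 (every backdoor path blocked by {S}):
  P1: blocked at fork node S ∈ conditioning set.
{S} satisfies the backdoor criterion.

Yes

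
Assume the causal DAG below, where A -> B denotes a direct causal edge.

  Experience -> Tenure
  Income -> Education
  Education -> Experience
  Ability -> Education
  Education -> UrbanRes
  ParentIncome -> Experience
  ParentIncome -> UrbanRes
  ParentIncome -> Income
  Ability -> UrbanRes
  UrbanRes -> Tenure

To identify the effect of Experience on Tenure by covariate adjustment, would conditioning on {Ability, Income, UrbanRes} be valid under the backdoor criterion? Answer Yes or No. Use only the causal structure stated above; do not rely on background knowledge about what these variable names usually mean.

Backdoor paths from Experience to Tenure (paths whose first edge points into Experience):
  P1: Experience <- ParentIncome -> Income -> Education <- Ability -> UrbanRes -> Tenure
  P2: Experience <- ParentIncome -> Income -> Education -> UrbanRes -> Tenure
  P3: Experience <- ParentIncome -> UrbanRes -> Tenure
  P4: Experience <- Education <- Income <- ParentIncome -> UrbanRes -> Tenure
  P5: Experience <- Education <- Ability -> UrbanRes -> Tenure
  P6: Experience <- Education -> UrbanRes -> Tenure
Condition 1 (no descendant of Experience in the set): holds — descendants of Experience are {Tenure}; none are in {Ability, Income, UrbanRes}.
Condition 2 (every backdoor path blocked by {Ability, Income, UrbanRes}):
  P1: blocked at chain node Income ∈ conditioning set.
  P2: blocked at chain node Income ∈ conditioning set.
  P3: blocked at chain node UrbanRes ∈ conditioning set.
  P4: blocked at chain node Income ∈ conditioning set.
  P5: blocked at fork node Ability ∈ conditioning set.
  P6: blocked at chain node UrbanRes ∈ conditioning set.
{Ability, Income, UrbanRes} satisfies the backdoor criterion.

Yes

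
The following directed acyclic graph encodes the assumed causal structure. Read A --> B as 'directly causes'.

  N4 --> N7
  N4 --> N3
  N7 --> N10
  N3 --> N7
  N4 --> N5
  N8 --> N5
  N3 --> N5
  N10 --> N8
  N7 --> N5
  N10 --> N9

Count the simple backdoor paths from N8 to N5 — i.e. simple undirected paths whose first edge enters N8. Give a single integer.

A backdoor path from N8 to N5 is any simple undirected path whose first edge points into N8 (i.e. leaves N8 via a parent).
Parents of N8: {N10}.
Enumerating:
  P1: N8 <- N10 <- N7 <- N4 -> N3 -> N5
  P2: N8 <- N10 <- N7 <- N4 -> N5
  P3: N8 <- N10 <- N7 <- N3 <- N4 -> N5
  P4: N8 <- N10 <- N7 <- N3 -> N5
  P5: N8 <- N10 <- N7 -> N5
That exhausts the simple backdoor paths. Count: 5.

5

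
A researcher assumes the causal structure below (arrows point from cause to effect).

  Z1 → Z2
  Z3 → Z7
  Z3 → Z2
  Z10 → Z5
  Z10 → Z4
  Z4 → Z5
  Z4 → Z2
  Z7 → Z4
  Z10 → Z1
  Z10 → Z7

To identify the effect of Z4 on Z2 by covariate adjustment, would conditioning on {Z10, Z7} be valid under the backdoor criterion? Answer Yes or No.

Backdoor paths from Z4 to Z2 (paths whose first edge points into Z4):
  P1: Z4 <- Z10 -> Z1 -> Z2
  P2: Z4 <- Z10 -> Z7 <- Z3 -> Z2
  P3: Z4 <- Z7 <- Z10 -> Z1 -> Z2
  P4: Z4 <- Z7 <- Z3 -> Z2
Condition 1 (no descendant of Z4 in the set): holds — descendants of Z4 are {Z2, Z5}; none are in {Z10, Z7}.
Condition 2 (every backdoor path blocked by {Z10, Z7}):
  P1: blocked at fork node Z10 ∈ conditioning set.
  P2: blocked at fork node Z10 ∈ conditioning set.
  P3: blocked at chain node Z7 ∈ conditioning set.
  P4: blocked at chain node Z7 ∈ conditioning set.
{Z10, Z7} satisfies the backdoor criterion.

Yes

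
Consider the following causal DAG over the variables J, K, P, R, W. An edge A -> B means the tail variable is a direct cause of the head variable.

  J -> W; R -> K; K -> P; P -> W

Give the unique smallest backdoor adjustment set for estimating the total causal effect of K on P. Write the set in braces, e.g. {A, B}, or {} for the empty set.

{}

Variables eligible for adjustment (non-descendants of K, excluding K and P): {J, R}.
Backdoor paths from K to P:
  (none)
With no backdoor paths the empty set already satisfies the criterion, and it is trivially minimal.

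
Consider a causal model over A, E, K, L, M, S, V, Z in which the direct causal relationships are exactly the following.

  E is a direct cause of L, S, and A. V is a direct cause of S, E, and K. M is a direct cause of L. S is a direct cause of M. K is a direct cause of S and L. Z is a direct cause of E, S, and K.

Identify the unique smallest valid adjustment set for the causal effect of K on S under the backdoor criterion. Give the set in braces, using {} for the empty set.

Variables eligible for adjustment (non-descendants of K, excluding K and S): {A, E, V, Z}.
Backdoor paths from K to S:
  P1: K <- V -> E <- Z -> S
  P2: K <- V -> E -> S
  P3: K <- V -> E -> L <- M <- S
  P4: K <- V -> S
  P5: K <- Z -> E <- V -> S
  P6: K <- Z -> E -> S
  P7: K <- Z -> E -> L <- M <- S
  P8: K <- Z -> S
The empty set is not sufficient: P2 (K <- V -> E -> S) has no collider blocking it and no conditioned non-collider, so it is open.
Try {V, Z}:
  P1: blocked at fork node V ∈ conditioning set.
  P2: blocked at fork node V ∈ conditioning set.
  P3: blocked at fork node V ∈ conditioning set.
  P4: blocked at fork node V ∈ conditioning set.
  P5: blocked at fork node Z ∈ conditioning set.
  P6: blocked at fork node Z ∈ conditioning set.
  P7: blocked at fork node Z ∈ conditioning set.
  P8: blocked at fork node Z ∈ conditioning set.
{V, Z} contains no descendant of K and blocks every backdoor path.
Every element of {V, Z} is needed (dropping V leaves P2 open; dropping Z leaves P6 open), so no proper subset is valid.
Among all size-2 subsets of the eligible variables, only {V, Z} blocks every backdoor path, so it is the unique smallest valid adjustment set.

{V, Z}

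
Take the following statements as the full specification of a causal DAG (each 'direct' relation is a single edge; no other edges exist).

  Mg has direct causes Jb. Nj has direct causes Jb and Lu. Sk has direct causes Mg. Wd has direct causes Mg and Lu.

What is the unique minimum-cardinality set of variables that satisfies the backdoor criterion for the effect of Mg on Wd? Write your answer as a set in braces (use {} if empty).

Variables eligible for adjustment (non-descendants of Mg, excluding Mg and Wd): {Jb, Lu, Nj}.
Backdoor paths from Mg to Wd:
  P1: Mg <- Jb -> Nj <- Lu -> Wd
Each backdoor path contains an unconditioned collider, so every path is already blocked with the empty conditioning set:
  P1: blocked at collider Nj (neither it nor any descendant is in the conditioning set).
The empty set is therefore the unique smallest valid set.

{}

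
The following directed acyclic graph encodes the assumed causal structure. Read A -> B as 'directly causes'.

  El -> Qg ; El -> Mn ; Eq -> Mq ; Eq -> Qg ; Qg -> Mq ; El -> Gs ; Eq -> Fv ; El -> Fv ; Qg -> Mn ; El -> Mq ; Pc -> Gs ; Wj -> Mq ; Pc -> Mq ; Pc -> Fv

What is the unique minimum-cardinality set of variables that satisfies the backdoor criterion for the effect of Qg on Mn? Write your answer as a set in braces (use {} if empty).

Variables eligible for adjustment (non-descendants of Qg, excluding Qg and Mn): {El, Eq, Fv, Gs, Pc, Wj}.
Backdoor paths from Qg to Mn:
  P1: Qg <- El -> Mn
  P2: Qg <- Eq -> Fv <- El -> Mn
  P3: Qg <- Eq -> Fv <- Pc -> Mq <- El -> Mn
  P4: Qg <- Eq -> Fv <- Pc -> Gs <- El -> Mn
  P5: Qg <- Eq -> Mq <- El -> Mn
  P6: Qg <- Eq -> Mq <- Pc -> Fv <- El -> Mn
  P7: Qg <- Eq -> Mq <- Pc -> Gs <- El -> Mn
The empty set is not sufficient: P1 (Qg <- El -> Mn) has no collider blocking it and no conditioned non-collider, so it is open.
Try {El}:
  P1: blocked at fork node El ∈ conditioning set.
  P2: blocked at collider Fv (neither it nor any descendant is in the conditioning set).
  P3: blocked at collider Fv (neither it nor any descendant is in the conditioning set).
  P4: blocked at collider Fv (neither it nor any descendant is in the conditioning set).
  P5: blocked at collider Mq (neither it nor any descendant is in the conditioning set).
  P6: blocked at collider Mq (neither it nor any descendant is in the conditioning set).
  P7: blocked at collider Mq (neither it nor any descendant is in the conditioning set).
{El} contains no descendant of Qg and blocks every backdoor path.
No other singleton works — e.g. {Wj} leaves P1 open — so {El} is the unique smallest valid adjustment set.

{El}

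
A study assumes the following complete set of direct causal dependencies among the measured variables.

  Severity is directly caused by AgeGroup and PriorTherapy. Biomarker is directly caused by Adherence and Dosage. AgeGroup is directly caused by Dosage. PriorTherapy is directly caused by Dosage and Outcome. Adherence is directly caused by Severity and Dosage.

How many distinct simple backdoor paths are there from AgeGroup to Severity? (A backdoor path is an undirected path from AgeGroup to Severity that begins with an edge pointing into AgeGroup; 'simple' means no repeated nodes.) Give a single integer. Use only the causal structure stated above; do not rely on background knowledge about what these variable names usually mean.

3

A backdoor path from AgeGroup to Severity is any simple undirected path whose first edge points into AgeGroup (i.e. leaves AgeGroup via a parent).
Parents of AgeGroup: {Dosage}.
Enumerating:
  P1: AgeGroup <- Dosage -> PriorTherapy -> Severity
  P2: AgeGroup <- Dosage -> Adherence <- Severity
  P3: AgeGroup <- Dosage -> Biomarker <- Adherence <- Severity
That exhausts the simple backdoor paths. Count: 3.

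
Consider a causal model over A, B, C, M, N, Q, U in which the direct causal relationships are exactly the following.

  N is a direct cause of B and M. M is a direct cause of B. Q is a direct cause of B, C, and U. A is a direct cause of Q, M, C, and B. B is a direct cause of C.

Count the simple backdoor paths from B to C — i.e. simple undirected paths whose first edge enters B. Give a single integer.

A backdoor path from B to C is any simple undirected path whose first edge points into B (i.e. leaves B via a parent).
Parents of B: {A, M, N, Q}.
Enumerating:
  P1: B <- N -> M <- A -> Q -> C
  P2: B <- N -> M <- A -> C
  P3: B <- A -> Q -> C
  P4: B <- A -> C
  P5: B <- Q <- A -> C
  P6: B <- Q -> C
  P7: B <- M <- A -> Q -> C
  P8: B <- M <- A -> C
That exhausts the simple backdoor paths. Count: 8.

8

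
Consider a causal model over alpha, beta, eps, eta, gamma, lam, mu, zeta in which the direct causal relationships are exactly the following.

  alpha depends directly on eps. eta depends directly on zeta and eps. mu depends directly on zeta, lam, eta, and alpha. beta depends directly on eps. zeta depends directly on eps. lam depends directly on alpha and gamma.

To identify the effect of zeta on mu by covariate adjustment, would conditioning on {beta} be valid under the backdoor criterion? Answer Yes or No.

No

Backdoor paths from zeta to mu (paths whose first edge points into zeta):
  P1: zeta <- eps -> alpha -> lam -> mu
  P2: zeta <- eps -> alpha -> mu
  P3: zeta <- eps -> eta -> mu
Condition 1 (no descendant of zeta in the set): holds — descendants of zeta are {eta, mu}; none are in {beta}.
Condition 2 (every backdoor path blocked by {beta}):
  P1: open — no interior node is in the conditioning set.
  P2: open — no interior node is in the conditioning set.
  P3: open — no interior node is in the conditioning set.
{beta} does not satisfy the backdoor criterion.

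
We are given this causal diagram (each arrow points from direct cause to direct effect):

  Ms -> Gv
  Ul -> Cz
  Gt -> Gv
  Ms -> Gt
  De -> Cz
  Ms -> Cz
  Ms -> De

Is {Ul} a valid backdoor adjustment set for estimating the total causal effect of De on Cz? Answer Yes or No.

No

Backdoor paths from De to Cz (paths whose first edge points into De):
  P1: De <- Ms -> Cz
Condition 1 (no descendant of De in the set): holds — descendants of De are {Cz}; none are in {Ul}.
Condition 2 (every backdoor path blocked by {Ul}):
  P1: open — no interior node is in the conditioning set.
{Ul} does not satisfy the backdoor criterion.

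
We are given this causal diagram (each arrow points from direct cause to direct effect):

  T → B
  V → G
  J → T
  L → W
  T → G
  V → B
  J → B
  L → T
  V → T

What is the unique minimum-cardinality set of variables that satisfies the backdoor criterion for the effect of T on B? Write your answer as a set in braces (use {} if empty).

Variables eligible for adjustment (non-descendants of T, excluding T and B): {J, L, V, W}.
Backdoor paths from T to B:
  P1: T <- V -> B
  P2: T <- J -> B
The empty set is not sufficient: P1 (T <- V -> B) has no collider blocking it and no conditioned non-collider, so it is open.
Try {J, V}:
  P1: blocked at fork node V ∈ conditioning set.
  P2: blocked at fork node J ∈ conditioning set.
{J, V} contains no descendant of T and blocks every backdoor path.
Every element of {J, V} is needed (dropping J leaves P2 open; dropping V leaves P1 open), so no proper subset is valid.
Among all size-2 subsets of the eligible variables, only {J, V} blocks every backdoor path, so it is the unique smallest valid adjustment set.

{J, V}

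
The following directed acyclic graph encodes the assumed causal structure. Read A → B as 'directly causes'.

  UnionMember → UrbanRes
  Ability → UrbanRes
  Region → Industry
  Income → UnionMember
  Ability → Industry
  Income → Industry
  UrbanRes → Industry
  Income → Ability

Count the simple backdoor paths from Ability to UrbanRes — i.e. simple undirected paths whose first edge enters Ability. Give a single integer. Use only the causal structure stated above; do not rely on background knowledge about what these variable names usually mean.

2

A backdoor path from Ability to UrbanRes is any simple undirected path whose first edge points into Ability (i.e. leaves Ability via a parent).
Parents of Ability: {Income}.
Enumerating:
  P1: Ability <- Income -> UnionMember -> UrbanRes
  P2: Ability <- Income -> Industry <- UrbanRes
That exhausts the simple backdoor paths. Count: 2.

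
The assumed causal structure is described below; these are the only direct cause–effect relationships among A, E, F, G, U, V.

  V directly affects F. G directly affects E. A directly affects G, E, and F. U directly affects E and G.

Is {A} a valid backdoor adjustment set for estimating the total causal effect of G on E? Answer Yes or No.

No

Backdoor paths from G to E (paths whose first edge points into G):
  P1: G <- A -> E
  P2: G <- U -> E
Condition 1 (no descendant of G in the set): holds — descendants of G are {E}; none are in {A}.
Condition 2 (every backdoor path blocked by {A}):
  P1: blocked at fork node A ∈ conditioning set.
  P2: open — no interior node is in the conditioning set.
{A} does not satisfy the backdoor criterion.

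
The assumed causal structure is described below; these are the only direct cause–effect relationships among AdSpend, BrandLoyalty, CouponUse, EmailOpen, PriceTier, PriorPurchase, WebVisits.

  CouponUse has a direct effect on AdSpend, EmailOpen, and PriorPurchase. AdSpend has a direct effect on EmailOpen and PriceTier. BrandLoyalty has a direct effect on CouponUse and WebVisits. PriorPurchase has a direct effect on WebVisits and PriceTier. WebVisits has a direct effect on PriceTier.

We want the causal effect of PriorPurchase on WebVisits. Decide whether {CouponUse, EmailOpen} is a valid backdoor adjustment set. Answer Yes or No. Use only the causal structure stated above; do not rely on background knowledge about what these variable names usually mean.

Yes

Backdoor paths from PriorPurchase to WebVisits (paths whose first edge points into PriorPurchase):
  P1: PriorPurchase <- CouponUse <- BrandLoyalty -> WebVisits
  P2: PriorPurchase <- CouponUse -> AdSpend -> PriceTier <- WebVisits
  P3: PriorPurchase <- CouponUse -> EmailOpen <- AdSpend -> PriceTier <- WebVisits
Condition 1 (no descendant of PriorPurchase in the set): holds — descendants of PriorPurchase are {PriceTier, WebVisits}; none are in {CouponUse, EmailOpen}.
Condition 2 (every backdoor path blocked by {CouponUse, EmailOpen}):
  P1: blocked at chain node CouponUse ∈ conditioning set.
  P2: blocked at fork node CouponUse ∈ conditioning set.
  P3: blocked at fork node CouponUse ∈ conditioning set.
{CouponUse, EmailOpen} satisfies the backdoor criterion.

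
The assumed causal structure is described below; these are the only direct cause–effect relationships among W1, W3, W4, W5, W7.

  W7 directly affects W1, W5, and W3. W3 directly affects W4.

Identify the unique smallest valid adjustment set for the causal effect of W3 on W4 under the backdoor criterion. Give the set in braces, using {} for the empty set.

Variables eligible for adjustment (non-descendants of W3, excluding W3 and W4): {W1, W5, W7}.
Backdoor paths from W3 to W4:
  (none)
With no backdoor paths the empty set already satisfies the criterion, and it is trivially minimal.

{}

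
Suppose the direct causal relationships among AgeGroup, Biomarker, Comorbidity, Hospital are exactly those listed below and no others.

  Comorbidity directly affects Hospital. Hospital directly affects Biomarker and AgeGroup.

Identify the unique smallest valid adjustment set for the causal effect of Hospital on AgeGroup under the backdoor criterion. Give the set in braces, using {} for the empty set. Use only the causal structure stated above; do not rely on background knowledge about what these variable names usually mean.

Variables eligible for adjustment (non-descendants of Hospital, excluding Hospital and AgeGroup): {Comorbidity}.
Backdoor paths from Hospital to AgeGroup:
  (none)
With no backdoor paths the empty set already satisfies the criterion, and it is trivially minimal.

{}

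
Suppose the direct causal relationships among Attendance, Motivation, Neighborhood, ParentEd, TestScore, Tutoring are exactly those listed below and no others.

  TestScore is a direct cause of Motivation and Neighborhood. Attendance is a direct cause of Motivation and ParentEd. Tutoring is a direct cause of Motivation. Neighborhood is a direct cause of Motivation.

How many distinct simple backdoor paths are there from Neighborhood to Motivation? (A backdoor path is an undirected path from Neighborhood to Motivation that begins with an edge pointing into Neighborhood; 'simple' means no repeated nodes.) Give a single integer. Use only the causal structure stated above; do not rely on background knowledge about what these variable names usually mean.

A backdoor path from Neighborhood to Motivation is any simple undirected path whose first edge points into Neighborhood (i.e. leaves Neighborhood via a parent).
Parents of Neighborhood: {TestScore}.
Enumerating:
  P1: Neighborhood <- TestScore -> Motivation
That exhausts the simple backdoor paths. Count: 1.

1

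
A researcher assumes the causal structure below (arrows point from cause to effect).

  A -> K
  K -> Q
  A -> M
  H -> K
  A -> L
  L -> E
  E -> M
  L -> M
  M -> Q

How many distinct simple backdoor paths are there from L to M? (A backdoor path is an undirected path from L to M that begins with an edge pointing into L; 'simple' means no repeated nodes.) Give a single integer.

A backdoor path from L to M is any simple undirected path whose first edge points into L (i.e. leaves L via a parent).
Parents of L: {A}.
Enumerating:
  P1: L <- A -> M
  P2: L <- A -> K -> Q <- M
That exhausts the simple backdoor paths. Count: 2.

2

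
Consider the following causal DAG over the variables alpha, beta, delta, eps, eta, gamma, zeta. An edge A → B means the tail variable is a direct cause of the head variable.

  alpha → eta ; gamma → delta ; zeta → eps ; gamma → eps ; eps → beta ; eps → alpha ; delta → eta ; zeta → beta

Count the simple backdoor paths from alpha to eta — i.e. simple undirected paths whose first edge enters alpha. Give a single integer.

1

A backdoor path from alpha to eta is any simple undirected path whose first edge points into alpha (i.e. leaves alpha via a parent).
Parents of alpha: {eps}.
Enumerating:
  P1: alpha <- eps <- gamma -> delta -> eta
That exhausts the simple backdoor paths. Count: 1.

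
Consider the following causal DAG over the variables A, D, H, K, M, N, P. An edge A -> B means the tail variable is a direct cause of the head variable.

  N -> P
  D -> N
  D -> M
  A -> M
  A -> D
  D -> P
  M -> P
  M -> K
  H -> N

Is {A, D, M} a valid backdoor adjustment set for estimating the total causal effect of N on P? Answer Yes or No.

Backdoor paths from N to P (paths whose first edge points into N):
  P1: N <- D <- A -> M -> P
  P2: N <- D -> M -> P
  P3: N <- D -> P
Condition 1 (no descendant of N in the set): holds — descendants of N are {P}; none are in {A, D, M}.
Condition 2 (every backdoor path blocked by {A, D, M}):
  P1: blocked at chain node D ∈ conditioning set.
  P2: blocked at fork node D ∈ conditioning set.
  P3: blocked at fork node D ∈ conditioning set.
{A, D, M} satisfies the backdoor criterion.

Yes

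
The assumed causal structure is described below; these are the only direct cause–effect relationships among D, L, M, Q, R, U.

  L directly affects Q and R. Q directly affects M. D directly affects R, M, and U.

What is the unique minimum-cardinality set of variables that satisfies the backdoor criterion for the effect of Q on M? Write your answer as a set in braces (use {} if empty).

{}

Variables eligible for adjustment (non-descendants of Q, excluding Q and M): {D, L, R, U}.
Backdoor paths from Q to M:
  P1: Q <- L -> R <- D -> M
Each backdoor path contains an unconditioned collider, so every path is already blocked with the empty conditioning set:
  P1: blocked at collider R (neither it nor any descendant is in the conditioning set).
The empty set is therefore the unique smallest valid set.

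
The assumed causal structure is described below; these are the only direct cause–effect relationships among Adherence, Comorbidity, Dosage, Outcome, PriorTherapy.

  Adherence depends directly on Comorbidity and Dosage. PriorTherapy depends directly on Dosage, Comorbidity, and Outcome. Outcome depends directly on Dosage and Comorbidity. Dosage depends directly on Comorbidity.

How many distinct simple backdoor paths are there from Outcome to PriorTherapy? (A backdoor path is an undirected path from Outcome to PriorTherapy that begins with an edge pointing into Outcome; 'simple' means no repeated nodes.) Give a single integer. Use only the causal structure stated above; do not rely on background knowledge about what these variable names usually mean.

A backdoor path from Outcome to PriorTherapy is any simple undirected path whose first edge points into Outcome (i.e. leaves Outcome via a parent).
Parents of Outcome: {Comorbidity, Dosage}.
Enumerating:
  P1: Outcome <- Comorbidity -> Dosage -> PriorTherapy
  P2: Outcome <- Comorbidity -> Adherence <- Dosage -> PriorTherapy
  P3: Outcome <- Comorbidity -> PriorTherapy
  P4: Outcome <- Dosage <- Comorbidity -> PriorTherapy
  P5: Outcome <- Dosage -> Adherence <- Comorbidity -> PriorTherapy
  P6: Outcome <- Dosage -> PriorTherapy
That exhausts the simple backdoor paths. Count: 6.

6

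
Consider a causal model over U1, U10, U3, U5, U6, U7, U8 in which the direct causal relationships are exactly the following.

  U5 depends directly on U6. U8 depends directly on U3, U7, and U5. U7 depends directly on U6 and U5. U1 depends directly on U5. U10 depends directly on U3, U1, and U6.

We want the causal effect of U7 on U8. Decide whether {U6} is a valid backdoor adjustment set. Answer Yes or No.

Backdoor paths from U7 to U8 (paths whose first edge points into U7):
  P1: U7 <- U6 -> U5 -> U1 -> U10 <- U3 -> U8
  P2: U7 <- U6 -> U5 -> U8
  P3: U7 <- U6 -> U10 <- U3 -> U8
  P4: U7 <- U6 -> U10 <- U1 <- U5 -> U8
  P5: U7 <- U5 <- U6 -> U10 <- U3 -> U8
  P6: U7 <- U5 -> U1 -> U10 <- U3 -> U8
  P7: U7 <- U5 -> U8
Condition 1 (no descendant of U7 in the set): holds — descendants of U7 are {U8}; none are in {U6}.
Condition 2 (every backdoor path blocked by {U6}):
  P1: blocked at fork node U6 ∈ conditioning set.
  P2: blocked at fork node U6 ∈ conditioning set.
  P3: blocked at fork node U6 ∈ conditioning set.
  P4: blocked at fork node U6 ∈ conditioning set.
  P5: blocked at fork node U6 ∈ conditioning set.
  P6: blocked at collider U10 (neither it nor any descendant is in the conditioning set).
  P7: open — no interior node is in the conditioning set.
{U6} does not satisfy the backdoor criterion.

No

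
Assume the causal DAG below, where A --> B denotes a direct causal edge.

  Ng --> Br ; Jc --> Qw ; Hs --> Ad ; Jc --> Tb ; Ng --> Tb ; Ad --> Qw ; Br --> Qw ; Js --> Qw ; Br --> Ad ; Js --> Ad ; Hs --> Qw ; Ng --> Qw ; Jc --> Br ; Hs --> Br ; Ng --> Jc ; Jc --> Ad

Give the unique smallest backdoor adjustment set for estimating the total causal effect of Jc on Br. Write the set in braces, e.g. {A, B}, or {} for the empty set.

Variables eligible for adjustment (non-descendants of Jc, excluding Jc and Br): {Hs, Js, Ng}.
Backdoor paths from Jc to Br:
  P1: Jc <- Ng -> Br
  P2: Jc <- Ng -> Qw <- Js -> Ad <- Hs -> Br
  P3: Jc <- Ng -> Qw <- Js -> Ad <- Br
  P4: Jc <- Ng -> Qw <- Hs -> Br
  P5: Jc <- Ng -> Qw <- Hs -> Ad <- Br
  P6: Jc <- Ng -> Qw <- Br
  P7: Jc <- Ng -> Qw <- Ad <- Hs -> Br
  P8: Jc <- Ng -> Qw <- Ad <- Br
The empty set is not sufficient: P1 (Jc <- Ng -> Br) has no collider blocking it and no conditioned non-collider, so it is open.
Try {Ng}:
  P1: blocked at fork node Ng ∈ conditioning set.
  P2: blocked at fork node Ng ∈ conditioning set.
  P3: blocked at fork node Ng ∈ conditioning set.
  P4: blocked at fork node Ng ∈ conditioning set.
  P5: blocked at fork node Ng ∈ conditioning set.
  P6: blocked at fork node Ng ∈ conditioning set.
  P7: blocked at fork node Ng ∈ conditioning set.
  P8: blocked at fork node Ng ∈ conditioning set.
{Ng} contains no descendant of Jc and blocks every backdoor path.
No other singleton works — e.g. {Js} leaves P1 open — so {Ng} is the unique smallest valid adjustment set.

{Ng}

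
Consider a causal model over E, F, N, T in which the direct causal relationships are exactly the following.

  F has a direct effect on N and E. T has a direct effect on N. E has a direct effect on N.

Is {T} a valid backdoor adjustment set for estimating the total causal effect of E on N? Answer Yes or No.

Backdoor paths from E to N (paths whose first edge points into E):
  P1: E <- F -> N
Condition 1 (no descendant of E in the set): holds — descendants of E are {N}; none are in {T}.
Condition 2 (every backdoor path blocked by {T}):
  P1: open — no interior node is in the conditioning set.
{T} does not satisfy the backdoor criterion.

No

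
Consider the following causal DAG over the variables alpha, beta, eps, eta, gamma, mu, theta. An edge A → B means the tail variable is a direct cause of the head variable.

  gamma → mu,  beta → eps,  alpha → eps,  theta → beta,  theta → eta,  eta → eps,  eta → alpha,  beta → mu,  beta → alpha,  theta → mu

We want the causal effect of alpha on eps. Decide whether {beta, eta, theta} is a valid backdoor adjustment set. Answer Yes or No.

Backdoor paths from alpha to eps (paths whose first edge points into alpha):
  P1: alpha <- eta <- theta -> beta -> eps
  P2: alpha <- eta <- theta -> mu <- beta -> eps
  P3: alpha <- eta -> eps
  P4: alpha <- beta <- theta -> eta -> eps
  P5: alpha <- beta -> eps
  P6: alpha <- beta -> mu <- theta -> eta -> eps
Condition 1 (no descendant of alpha in the set): holds — descendants of alpha are {eps}; none are in {beta, eta, theta}.
Condition 2 (every backdoor path blocked by {beta, eta, theta}):
  P1: blocked at chain node eta ∈ conditioning set.
  P2: blocked at chain node eta ∈ conditioning set.
  P3: blocked at fork node eta ∈ conditioning set.
  P4: blocked at chain node beta ∈ conditioning set.
  P5: blocked at fork node beta ∈ conditioning set.
  P6: blocked at fork node beta ∈ conditioning set.
{beta, eta, theta} satisfies the backdoor criterion.

Yes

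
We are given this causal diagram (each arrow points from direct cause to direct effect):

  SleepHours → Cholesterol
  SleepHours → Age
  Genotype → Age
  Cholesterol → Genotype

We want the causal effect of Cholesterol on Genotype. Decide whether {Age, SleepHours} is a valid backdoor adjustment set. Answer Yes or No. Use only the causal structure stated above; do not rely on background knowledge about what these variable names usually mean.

Backdoor paths from Cholesterol to Genotype (paths whose first edge points into Cholesterol):
  P1: Cholesterol <- SleepHours -> Age <- Genotype
Condition 1 (no descendant of Cholesterol in the set): FAILS — Age is a descendant of Cholesterol.
Condition 2 (every backdoor path blocked by {Age, SleepHours}):
  P1: blocked at fork node SleepHours ∈ conditioning set.
{Age, SleepHours} does not satisfy the backdoor criterion.

No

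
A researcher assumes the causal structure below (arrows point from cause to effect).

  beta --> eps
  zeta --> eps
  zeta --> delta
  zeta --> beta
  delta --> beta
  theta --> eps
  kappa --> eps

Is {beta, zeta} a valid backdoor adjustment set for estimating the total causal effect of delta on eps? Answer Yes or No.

No

Backdoor paths from delta to eps (paths whose first edge points into delta):
  P1: delta <- zeta -> beta -> eps
  P2: delta <- zeta -> eps
Condition 1 (no descendant of delta in the set): FAILS — beta is a descendant of delta.
Condition 2 (every backdoor path blocked by {beta, zeta}):
  P1: blocked at fork node zeta ∈ conditioning set.
  P2: blocked at fork node zeta ∈ conditioning set.
{beta, zeta} does not satisfy the backdoor criterion.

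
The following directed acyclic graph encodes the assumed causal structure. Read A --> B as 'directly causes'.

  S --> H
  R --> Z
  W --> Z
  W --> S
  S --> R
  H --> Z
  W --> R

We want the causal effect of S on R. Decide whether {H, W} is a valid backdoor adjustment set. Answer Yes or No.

No

Backdoor paths from S to R (paths whose first edge points into S):
  P1: S <- W -> R
  P2: S <- W -> Z <- R
Condition 1 (no descendant of S in the set): FAILS — H is a descendant of S.
Condition 2 (every backdoor path blocked by {H, W}):
  P1: blocked at fork node W ∈ conditioning set.
  P2: blocked at fork node W ∈ conditioning set.
{H, W} does not satisfy the backdoor criterion.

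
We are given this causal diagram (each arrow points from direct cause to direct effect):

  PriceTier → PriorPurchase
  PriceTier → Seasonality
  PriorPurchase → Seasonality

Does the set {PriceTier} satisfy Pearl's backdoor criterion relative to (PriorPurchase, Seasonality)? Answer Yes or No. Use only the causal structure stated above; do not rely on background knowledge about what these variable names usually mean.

Yes

Backdoor paths from PriorPurchase to Seasonality (paths whose first edge points into PriorPurchase):
  P1: PriorPurchase <- PriceTier -> Seasonality
Condition 1 (no descendant of PriorPurchase in the set): holds — descendants of PriorPurchase are {Seasonality}; none are in {PriceTier}.
Condition 2 (every backdoor path blocked by {PriceTier}):
  P1: blocked at fork node PriceTier ∈ conditioning set.
{PriceTier} satisfies the backdoor criterion.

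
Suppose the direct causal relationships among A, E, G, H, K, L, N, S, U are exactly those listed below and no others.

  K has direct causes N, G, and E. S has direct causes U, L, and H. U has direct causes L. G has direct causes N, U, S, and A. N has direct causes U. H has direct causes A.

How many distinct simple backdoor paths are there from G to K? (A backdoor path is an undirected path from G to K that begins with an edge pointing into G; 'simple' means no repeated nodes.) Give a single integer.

A backdoor path from G to K is any simple undirected path whose first edge points into G (i.e. leaves G via a parent).
Parents of G: {A, N, S, U}.
Enumerating:
  P1: G <- A -> H -> S <- L -> U -> N -> K
  P2: G <- A -> H -> S <- U -> N -> K
  P3: G <- U -> N -> K
  P4: G <- N -> K
  P5: G <- S <- L -> U -> N -> K
  P6: G <- S <- U -> N -> K
That exhausts the simple backdoor paths. Count: 6.

6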